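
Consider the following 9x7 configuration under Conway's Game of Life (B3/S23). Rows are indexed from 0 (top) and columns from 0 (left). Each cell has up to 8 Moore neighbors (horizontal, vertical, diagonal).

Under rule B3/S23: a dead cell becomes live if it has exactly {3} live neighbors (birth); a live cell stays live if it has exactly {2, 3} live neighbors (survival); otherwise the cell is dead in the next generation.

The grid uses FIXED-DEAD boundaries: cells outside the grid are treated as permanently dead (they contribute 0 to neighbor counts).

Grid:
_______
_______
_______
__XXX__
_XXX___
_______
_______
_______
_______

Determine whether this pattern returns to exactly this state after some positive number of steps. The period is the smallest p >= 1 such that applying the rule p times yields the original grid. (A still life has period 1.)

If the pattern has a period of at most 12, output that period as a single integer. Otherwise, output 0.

Answer: 2

Derivation:
Simulating and comparing each generation to the original:
Gen 0 (original, given above): 6 live cells
Gen 1: 6 live cells, differs from original
Gen 2: 6 live cells, MATCHES original -> period = 2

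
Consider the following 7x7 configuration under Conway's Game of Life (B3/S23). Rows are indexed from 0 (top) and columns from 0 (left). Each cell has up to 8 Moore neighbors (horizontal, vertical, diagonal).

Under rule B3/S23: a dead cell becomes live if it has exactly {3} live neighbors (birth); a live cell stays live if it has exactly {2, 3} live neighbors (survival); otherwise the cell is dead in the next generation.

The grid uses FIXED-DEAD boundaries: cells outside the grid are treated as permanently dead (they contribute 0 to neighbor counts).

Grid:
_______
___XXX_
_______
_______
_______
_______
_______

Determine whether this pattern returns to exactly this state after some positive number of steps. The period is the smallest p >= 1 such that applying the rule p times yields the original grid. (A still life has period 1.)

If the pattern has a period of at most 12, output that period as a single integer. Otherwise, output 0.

Answer: 2

Derivation:
Simulating and comparing each generation to the original:
Gen 0 (original, given above): 3 live cells
Gen 1: 3 live cells, differs from original
Gen 2: 3 live cells, MATCHES original -> period = 2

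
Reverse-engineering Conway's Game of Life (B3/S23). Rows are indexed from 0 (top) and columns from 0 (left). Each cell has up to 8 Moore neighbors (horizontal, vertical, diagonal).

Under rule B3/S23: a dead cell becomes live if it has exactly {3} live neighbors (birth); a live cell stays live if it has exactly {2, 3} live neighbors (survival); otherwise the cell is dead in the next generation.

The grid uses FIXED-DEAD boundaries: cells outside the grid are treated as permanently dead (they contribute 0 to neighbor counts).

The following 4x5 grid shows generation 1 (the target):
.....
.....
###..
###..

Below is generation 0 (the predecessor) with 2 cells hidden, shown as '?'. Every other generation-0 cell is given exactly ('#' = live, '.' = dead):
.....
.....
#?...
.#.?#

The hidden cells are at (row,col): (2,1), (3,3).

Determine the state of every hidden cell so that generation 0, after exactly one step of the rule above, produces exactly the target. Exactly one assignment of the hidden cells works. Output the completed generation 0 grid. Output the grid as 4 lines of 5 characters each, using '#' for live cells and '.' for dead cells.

Answer: .....
.....
##...
.#.##

Derivation:
Hidden generation-0 cells (in order): (2,1), (3,3).
A hidden cell only influences target cells in its own 3x3 neighborhood. Try each of the 2^2 = 4 assignments, step the completed generation 0 forward once under B3/S23, and compare with the target:
  (2,1)=. (3,3)=. -> step gives (2,0)='.' but target has '#' -> reject
  (2,1)=. (3,3)=# -> step gives (2,0)='.' but target has '#' -> reject
  (2,1)=# (3,3)=. -> step gives (2,2)='.' but target has '#' -> reject
  (2,1)=# (3,3)=# -> step reproduces the target at every cell -> ACCEPT
Unique solution: (2,1)=live, (3,3)=live.
Check: live-neighbor counts of every cell in the completed generation 0:
00000
22100
22322
32311
Applying B3/S23 to generation 0 with these counts gives:
.....
.....
###..
###..
which matches the target exactly.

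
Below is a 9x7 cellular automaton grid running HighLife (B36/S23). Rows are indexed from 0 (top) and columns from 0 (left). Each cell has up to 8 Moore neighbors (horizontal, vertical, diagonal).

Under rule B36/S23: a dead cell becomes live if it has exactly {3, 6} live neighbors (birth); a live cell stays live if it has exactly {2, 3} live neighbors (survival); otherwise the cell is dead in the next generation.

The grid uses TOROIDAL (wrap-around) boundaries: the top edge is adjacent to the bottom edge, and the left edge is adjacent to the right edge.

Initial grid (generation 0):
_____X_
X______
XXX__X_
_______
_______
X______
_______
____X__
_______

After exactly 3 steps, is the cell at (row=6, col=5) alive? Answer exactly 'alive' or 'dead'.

Simulating step by step:
Generation 0 (given above): 8 live cells
Generation 1: 5 live cells
_______
X______
XX____X
_X_____
_______
_______
_______
_______
_______
Generation 2: 6 live cells
_______
XX____X
_X____X
_X_____
_______
_______
_______
_______
_______
Generation 3: 8 live cells
X______
_X____X
XXX___X
X______
_______
_______
_______
_______
_______

Cell (6,5) at generation 3: 0 -> dead

Answer: dead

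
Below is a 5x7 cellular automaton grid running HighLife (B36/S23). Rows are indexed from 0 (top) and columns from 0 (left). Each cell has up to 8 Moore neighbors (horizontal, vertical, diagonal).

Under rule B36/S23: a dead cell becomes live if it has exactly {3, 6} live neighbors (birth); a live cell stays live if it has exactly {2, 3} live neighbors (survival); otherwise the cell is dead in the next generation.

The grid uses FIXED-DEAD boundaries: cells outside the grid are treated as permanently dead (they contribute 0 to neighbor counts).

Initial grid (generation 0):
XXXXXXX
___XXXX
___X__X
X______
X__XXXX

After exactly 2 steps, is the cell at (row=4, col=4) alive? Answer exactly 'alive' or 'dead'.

Simulating step by step:
Generation 0 (given above): 19 live cells
Generation 1: 10 live cells
_XX___X
_X_____
___X__X
___X__X
____XX_
Generation 2: 8 live cells
_XX____
_X_____
__X____
___X__X
____XX_

Cell (4,4) at generation 2: 1 -> alive

Answer: alive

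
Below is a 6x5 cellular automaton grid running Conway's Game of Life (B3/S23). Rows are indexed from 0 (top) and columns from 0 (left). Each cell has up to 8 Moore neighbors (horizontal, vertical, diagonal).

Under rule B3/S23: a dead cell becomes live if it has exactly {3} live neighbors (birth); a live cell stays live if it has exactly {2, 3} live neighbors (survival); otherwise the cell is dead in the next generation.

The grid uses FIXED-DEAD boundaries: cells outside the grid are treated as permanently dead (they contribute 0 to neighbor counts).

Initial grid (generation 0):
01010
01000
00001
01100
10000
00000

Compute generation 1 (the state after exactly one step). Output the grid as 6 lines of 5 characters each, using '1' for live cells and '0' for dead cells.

Answer: 00100
00100
01100
01000
01000
00000

Derivation:
Simulating step by step:
Generation 0 (given above): 7 live cells
Generation 1: 6 live cells
(generation 1 grid is the final answer)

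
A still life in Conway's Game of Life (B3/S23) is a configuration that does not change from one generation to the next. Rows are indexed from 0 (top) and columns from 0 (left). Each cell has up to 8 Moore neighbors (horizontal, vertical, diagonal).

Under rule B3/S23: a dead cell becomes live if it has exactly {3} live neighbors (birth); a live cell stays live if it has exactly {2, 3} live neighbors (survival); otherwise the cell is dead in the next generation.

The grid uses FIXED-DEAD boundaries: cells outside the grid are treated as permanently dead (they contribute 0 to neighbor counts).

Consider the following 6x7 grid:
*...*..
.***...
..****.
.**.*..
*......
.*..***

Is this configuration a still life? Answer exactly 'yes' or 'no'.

Answer: no

Derivation:
Compute generation 1 and compare to generation 0 (given above):
Generation 1:
.***...
.*...*.
.....*.
.**.**.
*.***..
.....*.
Cell (0,0) differs: gen0=1 vs gen1=0 -> NOT a still life.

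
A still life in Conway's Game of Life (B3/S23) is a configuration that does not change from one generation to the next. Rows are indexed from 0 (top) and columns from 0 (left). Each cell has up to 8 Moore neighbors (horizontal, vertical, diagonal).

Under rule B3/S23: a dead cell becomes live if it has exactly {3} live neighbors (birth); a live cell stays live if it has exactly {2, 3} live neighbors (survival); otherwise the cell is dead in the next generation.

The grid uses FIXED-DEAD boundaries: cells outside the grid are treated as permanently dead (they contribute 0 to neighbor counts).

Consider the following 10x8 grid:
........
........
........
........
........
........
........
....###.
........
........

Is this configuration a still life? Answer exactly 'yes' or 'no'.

Compute generation 1 and compare to generation 0 (given above):
Generation 1:
........
........
........
........
........
........
.....#..
.....#..
.....#..
........
Cell (6,5) differs: gen0=0 vs gen1=1 -> NOT a still life.

Answer: no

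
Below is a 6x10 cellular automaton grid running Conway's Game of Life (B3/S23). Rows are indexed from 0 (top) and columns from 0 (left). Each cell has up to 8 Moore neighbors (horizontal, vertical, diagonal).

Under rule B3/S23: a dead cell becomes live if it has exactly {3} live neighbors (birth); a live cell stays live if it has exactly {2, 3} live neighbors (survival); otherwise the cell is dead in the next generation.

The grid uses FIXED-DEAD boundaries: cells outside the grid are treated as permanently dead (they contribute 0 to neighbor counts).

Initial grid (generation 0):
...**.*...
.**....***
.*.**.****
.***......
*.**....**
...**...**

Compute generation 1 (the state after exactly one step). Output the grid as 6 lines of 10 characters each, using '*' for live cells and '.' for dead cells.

Answer: ..**...**.
.*.......*
*...*.*..*
*.........
........**
..***...**

Derivation:
Simulating step by step:
Generation 0 (given above): 27 live cells
Generation 1: 18 live cells
(generation 1 grid is the final answer)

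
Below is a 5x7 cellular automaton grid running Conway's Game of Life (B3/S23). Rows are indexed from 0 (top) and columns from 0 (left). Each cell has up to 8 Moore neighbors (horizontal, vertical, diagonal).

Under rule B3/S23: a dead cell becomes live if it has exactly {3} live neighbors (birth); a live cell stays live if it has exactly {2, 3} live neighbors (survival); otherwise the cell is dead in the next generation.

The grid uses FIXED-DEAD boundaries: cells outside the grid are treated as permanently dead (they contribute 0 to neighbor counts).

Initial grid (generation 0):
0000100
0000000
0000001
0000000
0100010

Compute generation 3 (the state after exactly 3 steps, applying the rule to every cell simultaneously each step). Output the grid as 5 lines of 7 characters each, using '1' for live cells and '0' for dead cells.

Answer: 0000000
0000000
0000000
0000000
0000000

Derivation:
Simulating step by step:
Generation 0 (given above): 4 live cells
Generation 1: 0 live cells
0000000
0000000
0000000
0000000
0000000
Generation 2: 0 live cells
0000000
0000000
0000000
0000000
0000000
Generation 3: 0 live cells
(generation 3 grid is the final answer)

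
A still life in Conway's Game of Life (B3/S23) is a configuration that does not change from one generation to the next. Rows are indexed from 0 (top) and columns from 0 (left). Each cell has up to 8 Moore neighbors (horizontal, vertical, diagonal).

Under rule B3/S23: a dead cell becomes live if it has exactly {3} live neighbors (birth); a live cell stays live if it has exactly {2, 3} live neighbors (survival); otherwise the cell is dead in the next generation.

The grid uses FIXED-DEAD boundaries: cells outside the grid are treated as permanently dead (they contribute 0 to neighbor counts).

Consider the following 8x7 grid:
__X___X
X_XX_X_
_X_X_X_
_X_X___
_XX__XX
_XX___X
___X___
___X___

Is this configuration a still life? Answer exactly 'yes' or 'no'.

Answer: no

Derivation:
Compute generation 1 and compare to generation 0 (given above):
Generation 1:
_XXX___
___X_XX
XX_X___
XX_X_XX
X__X_XX
_X_X_XX
___X___
_______
Cell (0,1) differs: gen0=0 vs gen1=1 -> NOT a still life.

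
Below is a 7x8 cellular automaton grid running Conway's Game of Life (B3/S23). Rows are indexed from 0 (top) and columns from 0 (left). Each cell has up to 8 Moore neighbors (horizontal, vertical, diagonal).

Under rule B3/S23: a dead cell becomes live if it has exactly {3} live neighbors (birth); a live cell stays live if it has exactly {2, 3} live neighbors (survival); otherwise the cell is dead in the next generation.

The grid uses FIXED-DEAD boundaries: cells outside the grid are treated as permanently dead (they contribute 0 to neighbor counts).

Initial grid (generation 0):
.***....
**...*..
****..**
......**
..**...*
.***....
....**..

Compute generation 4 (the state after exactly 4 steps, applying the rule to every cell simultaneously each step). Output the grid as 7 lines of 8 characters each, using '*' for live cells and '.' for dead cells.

Answer: .***.*..
.*....*.
.......*
.*...**.
...*....
.*......
..*.....

Derivation:
Simulating step by step:
Generation 0 (given above): 22 live cells
Generation 1: 17 live cells
***.....
....*.*.
*.*..*.*
........
.*.*..**
.*......
..***...
Generation 2: 16 live cells
.*......
*.**.**.
.....**.
.**....*
..*.....
.*..*...
..**....
Generation 3: 19 live cells
.**.....
.**.***.
...***.*
.**...*.
..**....
.*......
..**....
Generation 4: 13 live cells
(generation 4 grid is the final answer)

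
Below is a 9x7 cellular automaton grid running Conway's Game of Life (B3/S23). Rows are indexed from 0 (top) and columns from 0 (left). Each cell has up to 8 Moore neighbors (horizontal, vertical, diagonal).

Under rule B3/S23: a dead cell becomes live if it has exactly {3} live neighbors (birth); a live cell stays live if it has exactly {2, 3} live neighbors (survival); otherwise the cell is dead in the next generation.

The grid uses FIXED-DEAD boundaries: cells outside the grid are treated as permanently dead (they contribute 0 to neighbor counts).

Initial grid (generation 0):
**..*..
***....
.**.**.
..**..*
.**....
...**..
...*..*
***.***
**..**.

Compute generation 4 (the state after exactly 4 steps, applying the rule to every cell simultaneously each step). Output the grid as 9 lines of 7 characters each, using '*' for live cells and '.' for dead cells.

Simulating step by step:
Generation 0 (given above): 29 live cells
Generation 1: 23 live cells
*.*....
....**.
*...**.
....**.
.*..*..
...**..
.*....*
*.*...*
*.***.*
Generation 2: 21 live cells
.......
.*.***.
...*..*
...*...
.......
..****.
.***.*.
*.*...*
..**.*.
Generation 3: 17 live cells
....*..
..****.
...*.*.
.......
..*....
.*...*.
.....**
.....**
.***...
Generation 4: 15 live cells
(generation 4 grid is the final answer)

Answer: ....**.
..*..*.
..**.*.
.......
.......
.....**
....*..
..*.***
..*....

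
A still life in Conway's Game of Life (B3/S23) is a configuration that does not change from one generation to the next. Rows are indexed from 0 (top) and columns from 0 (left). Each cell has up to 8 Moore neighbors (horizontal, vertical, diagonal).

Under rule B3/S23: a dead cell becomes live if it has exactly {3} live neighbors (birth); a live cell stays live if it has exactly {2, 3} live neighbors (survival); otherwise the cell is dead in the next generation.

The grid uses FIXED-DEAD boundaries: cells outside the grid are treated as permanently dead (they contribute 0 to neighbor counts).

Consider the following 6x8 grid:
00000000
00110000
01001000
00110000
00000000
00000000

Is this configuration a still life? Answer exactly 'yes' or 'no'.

Answer: yes

Derivation:
Compute generation 1 and compare to generation 0 (given above):
Generation 1:
00000000
00110000
01001000
00110000
00000000
00000000
The grids are IDENTICAL -> still life.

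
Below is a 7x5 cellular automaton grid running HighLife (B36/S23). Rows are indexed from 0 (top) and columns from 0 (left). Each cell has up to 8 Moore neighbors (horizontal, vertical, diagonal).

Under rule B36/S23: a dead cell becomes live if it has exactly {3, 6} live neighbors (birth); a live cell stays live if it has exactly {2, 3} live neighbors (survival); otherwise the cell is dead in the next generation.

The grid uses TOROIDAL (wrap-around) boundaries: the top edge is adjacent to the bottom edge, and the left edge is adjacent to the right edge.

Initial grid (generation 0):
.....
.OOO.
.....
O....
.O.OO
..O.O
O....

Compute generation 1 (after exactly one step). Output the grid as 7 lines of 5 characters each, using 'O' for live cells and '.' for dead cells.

Answer: .OO..
..O..
.OO..
O...O
.OOOO
.OO.O
.....

Derivation:
Simulating step by step:
Generation 0 (given above): 10 live cells
Generation 1: 14 live cells
(generation 1 grid is the final answer)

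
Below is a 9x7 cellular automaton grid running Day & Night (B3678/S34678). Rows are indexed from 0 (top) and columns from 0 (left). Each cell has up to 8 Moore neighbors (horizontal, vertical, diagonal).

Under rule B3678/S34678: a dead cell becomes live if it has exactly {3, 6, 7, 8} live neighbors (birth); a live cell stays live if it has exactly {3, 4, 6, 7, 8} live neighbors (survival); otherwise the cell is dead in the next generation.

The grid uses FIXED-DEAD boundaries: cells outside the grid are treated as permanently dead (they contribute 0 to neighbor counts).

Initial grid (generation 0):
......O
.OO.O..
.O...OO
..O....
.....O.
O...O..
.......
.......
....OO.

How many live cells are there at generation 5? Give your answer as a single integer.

Simulating step by step:
Generation 0 (given above): 13 live cells
Generation 1: 5 live cells
.......
......O
.O.O...
.....OO
.......
.......
.......
.......
.......
Generation 2: 2 live cells
.......
.......
.....OO
.......
.......
.......
.......
.......
.......
Generation 3: 0 live cells
.......
.......
.......
.......
.......
.......
.......
.......
.......
Generation 4: 0 live cells
.......
.......
.......
.......
.......
.......
.......
.......
.......
Generation 5: 0 live cells
.......
.......
.......
.......
.......
.......
.......
.......
.......
Population at generation 5: 0

Answer: 0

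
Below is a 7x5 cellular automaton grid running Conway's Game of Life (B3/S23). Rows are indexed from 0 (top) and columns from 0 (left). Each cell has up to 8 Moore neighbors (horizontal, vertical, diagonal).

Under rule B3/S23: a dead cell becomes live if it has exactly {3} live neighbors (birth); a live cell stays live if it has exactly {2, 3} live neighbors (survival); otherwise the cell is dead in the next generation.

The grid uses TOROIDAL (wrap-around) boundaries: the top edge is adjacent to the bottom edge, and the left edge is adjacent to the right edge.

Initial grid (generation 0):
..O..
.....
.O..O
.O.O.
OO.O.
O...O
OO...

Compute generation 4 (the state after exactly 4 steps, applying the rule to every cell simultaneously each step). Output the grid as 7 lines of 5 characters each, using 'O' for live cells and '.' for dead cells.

Answer: .O..O
O...O
..OO.
O.OOO
O..OO
....O
O...O

Derivation:
Simulating step by step:
Generation 0 (given above): 12 live cells
Generation 1: 11 live cells
.O...
.....
O.O..
.O.O.
.O.O.
..O..
OO..O
Generation 2: 16 live cells
.O...
.O...
.OO..
OO.OO
.O.O.
..OOO
OOO..
Generation 3: 10 live cells
.....
OO...
...OO
...OO
.O...
....O
O...O
Generation 4: 16 live cells
(generation 4 grid is the final answer)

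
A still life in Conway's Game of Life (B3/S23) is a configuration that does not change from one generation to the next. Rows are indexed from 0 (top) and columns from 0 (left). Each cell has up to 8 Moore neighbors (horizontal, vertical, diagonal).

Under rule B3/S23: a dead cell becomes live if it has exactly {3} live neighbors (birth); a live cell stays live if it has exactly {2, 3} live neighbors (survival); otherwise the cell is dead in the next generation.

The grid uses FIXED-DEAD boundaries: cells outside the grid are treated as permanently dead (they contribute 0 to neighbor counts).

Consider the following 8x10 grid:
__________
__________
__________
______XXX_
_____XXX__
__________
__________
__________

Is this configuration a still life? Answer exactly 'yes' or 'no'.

Answer: no

Derivation:
Compute generation 1 and compare to generation 0 (given above):
Generation 1:
__________
__________
_______X__
_____X__X_
_____X__X_
______X___
__________
__________
Cell (2,7) differs: gen0=0 vs gen1=1 -> NOT a still life.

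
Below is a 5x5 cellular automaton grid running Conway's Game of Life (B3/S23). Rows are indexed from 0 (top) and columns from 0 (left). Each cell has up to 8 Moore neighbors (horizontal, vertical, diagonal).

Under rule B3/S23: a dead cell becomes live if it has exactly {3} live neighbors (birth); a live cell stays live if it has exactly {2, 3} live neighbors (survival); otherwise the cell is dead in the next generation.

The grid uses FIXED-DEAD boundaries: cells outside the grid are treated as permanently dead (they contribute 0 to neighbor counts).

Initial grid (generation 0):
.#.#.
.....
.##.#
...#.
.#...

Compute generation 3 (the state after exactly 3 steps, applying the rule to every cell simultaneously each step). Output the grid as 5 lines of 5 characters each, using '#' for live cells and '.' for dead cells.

Simulating step by step:
Generation 0 (given above): 7 live cells
Generation 1: 6 live cells
.....
.#.#.
..##.
.#.#.
.....
Generation 2: 5 live cells
.....
...#.
.#.##
...#.
.....
Generation 3: 8 live cells
(generation 3 grid is the final answer)

Answer: .....
..###
...##
..###
.....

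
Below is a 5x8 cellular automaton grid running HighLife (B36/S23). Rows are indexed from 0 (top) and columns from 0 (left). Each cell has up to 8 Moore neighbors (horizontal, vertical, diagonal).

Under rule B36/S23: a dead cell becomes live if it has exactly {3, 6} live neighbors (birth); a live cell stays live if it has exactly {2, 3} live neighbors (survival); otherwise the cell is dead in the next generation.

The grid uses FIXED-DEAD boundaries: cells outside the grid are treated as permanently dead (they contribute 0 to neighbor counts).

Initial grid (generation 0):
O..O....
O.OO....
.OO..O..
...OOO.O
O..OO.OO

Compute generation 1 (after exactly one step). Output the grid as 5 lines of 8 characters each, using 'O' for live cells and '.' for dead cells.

Answer: .OOO....
O..OO...
.O...OO.
.O.....O
...O..OO

Derivation:
Simulating step by step:
Generation 0 (given above): 17 live cells
Generation 1: 14 live cells
(generation 1 grid is the final answer)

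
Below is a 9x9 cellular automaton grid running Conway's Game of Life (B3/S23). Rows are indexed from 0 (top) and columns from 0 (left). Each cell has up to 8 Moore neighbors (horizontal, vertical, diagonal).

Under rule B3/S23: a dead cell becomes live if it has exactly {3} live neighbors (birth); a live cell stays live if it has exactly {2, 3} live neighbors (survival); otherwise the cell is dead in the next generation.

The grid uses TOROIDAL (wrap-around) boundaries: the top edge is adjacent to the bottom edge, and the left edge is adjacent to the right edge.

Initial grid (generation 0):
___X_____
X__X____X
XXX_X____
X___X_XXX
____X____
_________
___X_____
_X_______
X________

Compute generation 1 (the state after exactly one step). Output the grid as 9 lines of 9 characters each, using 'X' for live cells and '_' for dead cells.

Answer: X_______X
X__XX___X
__X_XX___
X___X__XX
_____X_XX
_________
_________
_________
_________

Derivation:
Simulating step by step:
Generation 0 (given above): 17 live cells
Generation 1: 16 live cells
(generation 1 grid is the final answer)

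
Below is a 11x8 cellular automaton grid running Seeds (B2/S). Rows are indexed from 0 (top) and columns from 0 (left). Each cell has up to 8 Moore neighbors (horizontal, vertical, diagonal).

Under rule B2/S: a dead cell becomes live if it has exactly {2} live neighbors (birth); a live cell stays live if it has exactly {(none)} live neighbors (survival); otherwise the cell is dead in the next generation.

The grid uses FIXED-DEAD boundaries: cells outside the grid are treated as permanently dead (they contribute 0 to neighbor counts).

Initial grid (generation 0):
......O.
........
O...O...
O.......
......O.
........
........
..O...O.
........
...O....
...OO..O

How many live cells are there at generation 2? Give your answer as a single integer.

Answer: 12

Derivation:
Simulating step by step:
Generation 0 (given above): 11 live cells
Generation 1: 8 live cells
........
.....O..
.O......
.O...O..
........
........
........
........
..OO....
..O.....
..O.....
Generation 2: 12 live cells
........
........
O.O.OOO.
O.O.....
........
........
........
..OO....
.O......
........
.O.O....
Population at generation 2: 12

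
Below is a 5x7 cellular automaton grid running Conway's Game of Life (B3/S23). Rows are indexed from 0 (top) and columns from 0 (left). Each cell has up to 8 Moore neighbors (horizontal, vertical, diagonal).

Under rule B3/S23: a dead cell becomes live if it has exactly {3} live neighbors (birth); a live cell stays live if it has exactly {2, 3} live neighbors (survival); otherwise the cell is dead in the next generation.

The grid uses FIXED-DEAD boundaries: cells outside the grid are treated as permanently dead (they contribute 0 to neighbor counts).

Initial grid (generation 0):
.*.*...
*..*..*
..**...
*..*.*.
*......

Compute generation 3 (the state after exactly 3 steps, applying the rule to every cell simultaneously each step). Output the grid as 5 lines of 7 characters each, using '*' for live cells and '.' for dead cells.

Answer: ..**...
.***...
**.....
.***...
..**...

Derivation:
Simulating step by step:
Generation 0 (given above): 11 live cells
Generation 1: 11 live cells
..*....
.*.**..
.***...
.****..
.......
Generation 2: 9 live cells
..**...
.*..*..
*......
.*..*..
..**...
Generation 3: 12 live cells
(generation 3 grid is the final answer)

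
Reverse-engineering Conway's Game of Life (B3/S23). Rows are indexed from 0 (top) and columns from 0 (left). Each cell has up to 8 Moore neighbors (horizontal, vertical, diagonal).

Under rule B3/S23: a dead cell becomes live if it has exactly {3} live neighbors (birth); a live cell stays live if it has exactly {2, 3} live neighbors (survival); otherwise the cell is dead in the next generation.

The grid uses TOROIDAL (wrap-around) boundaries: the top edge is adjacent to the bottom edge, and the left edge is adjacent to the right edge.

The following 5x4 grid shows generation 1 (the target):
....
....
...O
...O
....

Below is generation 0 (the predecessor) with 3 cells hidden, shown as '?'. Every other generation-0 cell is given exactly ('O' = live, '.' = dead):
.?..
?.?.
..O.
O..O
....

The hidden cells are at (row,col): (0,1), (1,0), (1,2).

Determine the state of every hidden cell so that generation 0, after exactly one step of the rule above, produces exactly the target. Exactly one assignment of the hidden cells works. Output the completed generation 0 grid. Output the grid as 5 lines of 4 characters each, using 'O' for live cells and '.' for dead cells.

Answer: ....
....
..O.
O..O
....

Derivation:
Hidden generation-0 cells (in order): (0,1), (1,0), (1,2).
A hidden cell only influences target cells in its own 3x3 neighborhood. Try each of the 2^3 = 8 assignments, step the completed generation 0 forward once under B3/S23, and compare with the target:
  (0,1)=. (1,0)=. (1,2)=. -> step reproduces the target at every cell -> ACCEPT
  (0,1)=. (1,0)=. (1,2)=O -> step gives (2,1)='O' but target has '.' -> reject
  (0,1)=. (1,0)=O (1,2)=. -> step gives (2,0)='O' but target has '.' -> reject
  (0,1)=. (1,0)=O (1,2)=O -> step gives (1,1)='O' but target has '.' -> reject
  (0,1)=O (1,0)=. (1,2)=. -> step gives (4,0)='O' but target has '.' -> reject
  (0,1)=O (1,0)=. (1,2)=O -> step gives (1,1)='O' but target has '.' -> reject
  (0,1)=O (1,0)=O (1,2)=. -> step gives (1,1)='O' but target has '.' -> reject
  (0,1)=O (1,0)=O (1,2)=O -> step gives (0,1)='O' but target has '.' -> reject
Unique solution: (0,1)=dead, (1,0)=dead, (1,2)=dead.
Check: live-neighbor counts of every cell in the completed generation 0:
0000
0111
2213
1222
2112
Applying B3/S23 to generation 0 with these counts gives:
....
....
...O
...O
....
which matches the target exactly.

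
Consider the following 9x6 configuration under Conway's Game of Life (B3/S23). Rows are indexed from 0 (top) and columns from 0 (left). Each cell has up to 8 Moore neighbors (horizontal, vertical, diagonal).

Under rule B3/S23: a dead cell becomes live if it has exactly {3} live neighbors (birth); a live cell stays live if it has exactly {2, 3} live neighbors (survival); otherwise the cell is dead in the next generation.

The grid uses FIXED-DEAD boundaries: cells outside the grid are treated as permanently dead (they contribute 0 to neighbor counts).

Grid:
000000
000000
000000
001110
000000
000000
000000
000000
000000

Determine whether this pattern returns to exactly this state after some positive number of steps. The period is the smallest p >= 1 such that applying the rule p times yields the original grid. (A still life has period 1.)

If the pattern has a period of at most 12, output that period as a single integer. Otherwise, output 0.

Answer: 2

Derivation:
Simulating and comparing each generation to the original:
Gen 0 (original, given above): 3 live cells
Gen 1: 3 live cells, differs from original
Gen 2: 3 live cells, MATCHES original -> period = 2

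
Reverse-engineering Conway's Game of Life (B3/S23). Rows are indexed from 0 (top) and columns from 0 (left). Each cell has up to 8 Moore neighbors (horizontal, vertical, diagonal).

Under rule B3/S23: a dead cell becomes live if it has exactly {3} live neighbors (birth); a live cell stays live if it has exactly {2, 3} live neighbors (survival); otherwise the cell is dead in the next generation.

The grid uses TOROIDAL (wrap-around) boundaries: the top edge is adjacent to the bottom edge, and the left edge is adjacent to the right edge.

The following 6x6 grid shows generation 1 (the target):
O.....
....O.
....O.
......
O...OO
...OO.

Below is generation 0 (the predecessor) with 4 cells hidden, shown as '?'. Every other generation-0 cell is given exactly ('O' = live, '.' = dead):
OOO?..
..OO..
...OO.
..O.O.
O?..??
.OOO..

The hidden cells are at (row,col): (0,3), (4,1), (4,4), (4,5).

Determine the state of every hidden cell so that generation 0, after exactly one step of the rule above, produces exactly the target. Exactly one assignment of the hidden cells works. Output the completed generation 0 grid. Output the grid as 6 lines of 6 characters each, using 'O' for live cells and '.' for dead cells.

Hidden generation-0 cells (in order): (0,3), (4,1), (4,4), (4,5).
A hidden cell only influences target cells in its own 3x3 neighborhood. Try each of the 2^4 = 16 assignments, step the completed generation 0 forward once under B3/S23, and compare with the target:
  (0,3)=. (4,1)=. (4,4)=. (4,5)=. -> step gives (3,4)='O' but target has '.' -> reject
  (0,3)=. (4,1)=. (4,4)=. (4,5)=O -> step gives (3,4)='O' but target has '.' -> reject
  (0,3)=. (4,1)=. (4,4)=O (4,5)=. -> step gives (3,4)='O' but target has '.' -> reject
  (0,3)=. (4,1)=. (4,4)=O (4,5)=O -> step reproduces the target at every cell -> ACCEPT
  (0,3)=. (4,1)=O (4,4)=. (4,5)=. -> step gives (3,1)='O' but target has '.' -> reject
  (0,3)=. (4,1)=O (4,4)=. (4,5)=O -> step gives (3,0)='O' but target has '.' -> reject
  (0,3)=. (4,1)=O (4,4)=O (4,5)=. -> step gives (3,1)='O' but target has '.' -> reject
  (0,3)=. (4,1)=O (4,4)=O (4,5)=O -> step gives (3,0)='O' but target has '.' -> reject
  (0,3)=O (4,1)=. (4,4)=. (4,5)=. -> step gives (0,4)='O' but target has '.' -> reject
  (0,3)=O (4,1)=. (4,4)=. (4,5)=O -> step gives (0,4)='O' but target has '.' -> reject
  (0,3)=O (4,1)=. (4,4)=O (4,5)=. -> step gives (0,4)='O' but target has '.' -> reject
  (0,3)=O (4,1)=. (4,4)=O (4,5)=O -> step gives (0,4)='O' but target has '.' -> reject
  (0,3)=O (4,1)=O (4,4)=. (4,5)=. -> step gives (0,4)='O' but target has '.' -> reject
  (0,3)=O (4,1)=O (4,4)=. (4,5)=O -> step gives (0,4)='O' but target has '.' -> reject
  (0,3)=O (4,1)=O (4,4)=O (4,5)=. -> step gives (0,4)='O' but target has '.' -> reject
  (0,3)=O (4,1)=O (4,4)=O (4,5)=O -> step gives (0,4)='O' but target has '.' -> reject
Unique solution: (0,3)=dead, (4,1)=dead, (4,4)=live, (4,5)=live.
Check: live-neighbor counts of every cell in the completed generation 0:
256521
244432
024532
221545
244533
554334
Applying B3/S23 to generation 0 with these counts gives:
O.....
....O.
....O.
......
O...OO
...OO.
which matches the target exactly.

Answer: OOO...
..OO..
...OO.
..O.O.
O...OO
.OOO..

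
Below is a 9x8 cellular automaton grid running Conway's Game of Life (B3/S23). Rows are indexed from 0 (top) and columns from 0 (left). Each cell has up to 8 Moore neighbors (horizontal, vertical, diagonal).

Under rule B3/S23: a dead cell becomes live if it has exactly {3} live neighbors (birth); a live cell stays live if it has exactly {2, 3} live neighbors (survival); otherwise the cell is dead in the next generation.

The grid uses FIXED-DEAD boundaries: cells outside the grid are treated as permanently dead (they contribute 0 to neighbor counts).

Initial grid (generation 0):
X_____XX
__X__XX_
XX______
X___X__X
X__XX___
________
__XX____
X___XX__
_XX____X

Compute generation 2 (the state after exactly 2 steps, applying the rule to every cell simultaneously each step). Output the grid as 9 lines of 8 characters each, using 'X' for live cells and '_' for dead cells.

Answer: _____X_X
XX__X___
XX_____X
XXXX____
__X__X__
__X__X__
____XX__
___XX___
________

Derivation:
Simulating step by step:
Generation 0 (given above): 22 live cells
Generation 1: 22 live cells
_____XXX
X____XXX
XX___XX_
X__XX___
___XX___
__X_X___
___XX___
____X___
_X______
Generation 2: 20 live cells
(generation 2 grid is the final answer)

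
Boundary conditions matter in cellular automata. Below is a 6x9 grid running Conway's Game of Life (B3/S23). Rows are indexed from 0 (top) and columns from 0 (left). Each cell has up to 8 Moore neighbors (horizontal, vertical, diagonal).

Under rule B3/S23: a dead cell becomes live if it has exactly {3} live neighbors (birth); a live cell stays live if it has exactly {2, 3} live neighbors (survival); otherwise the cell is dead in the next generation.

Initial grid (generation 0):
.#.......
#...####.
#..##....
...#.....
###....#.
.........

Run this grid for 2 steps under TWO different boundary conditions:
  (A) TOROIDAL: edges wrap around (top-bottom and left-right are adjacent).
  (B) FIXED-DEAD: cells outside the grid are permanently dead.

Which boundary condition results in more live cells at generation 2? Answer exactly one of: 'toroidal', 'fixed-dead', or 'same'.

Answer: toroidal

Derivation:
Under TOROIDAL boundary, generation 2:
..##..###
#.##....#
.#....#..
##.##..##
..#.....#
..#......
Population = 20

Under FIXED-DEAD boundary, generation 2:
......#..
..##...#.
##....#..
.#.##....
####.....
.##......
Population = 16

Comparison: toroidal=20, fixed-dead=16 -> toroidal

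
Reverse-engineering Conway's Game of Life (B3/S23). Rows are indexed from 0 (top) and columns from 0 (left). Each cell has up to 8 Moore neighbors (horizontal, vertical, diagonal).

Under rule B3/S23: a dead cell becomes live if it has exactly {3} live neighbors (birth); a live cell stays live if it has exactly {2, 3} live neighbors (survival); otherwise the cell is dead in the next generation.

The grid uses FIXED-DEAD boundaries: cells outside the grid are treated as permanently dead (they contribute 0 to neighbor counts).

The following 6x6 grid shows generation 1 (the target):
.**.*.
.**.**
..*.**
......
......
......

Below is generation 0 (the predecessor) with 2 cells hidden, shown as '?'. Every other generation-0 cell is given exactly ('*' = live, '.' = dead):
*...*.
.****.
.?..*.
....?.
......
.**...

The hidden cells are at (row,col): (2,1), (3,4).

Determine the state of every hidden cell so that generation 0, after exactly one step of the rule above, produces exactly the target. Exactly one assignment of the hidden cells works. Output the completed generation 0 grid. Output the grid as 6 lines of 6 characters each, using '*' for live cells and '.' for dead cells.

Hidden generation-0 cells (in order): (2,1), (3,4).
A hidden cell only influences target cells in its own 3x3 neighborhood. Try each of the 2^2 = 4 assignments, step the completed generation 0 forward once under B3/S23, and compare with the target:
  (2,1)=. (3,4)=. -> step gives (2,5)='.' but target has '*' -> reject
  (2,1)=. (3,4)=* -> step reproduces the target at every cell -> ACCEPT
  (2,1)=* (3,4)=. -> step gives (1,0)='*' but target has '.' -> reject
  (2,1)=* (3,4)=* -> step gives (1,0)='*' but target has '.' -> reject
Unique solution: (2,1)=dead, (3,4)=live.
Check: live-neighbor counts of every cell in the completed generation 0:
133422
222433
123533
000212
122211
111100
Applying B3/S23 to generation 0 with these counts gives:
.**.*.
.**.**
..*.**
......
......
......
which matches the target exactly.

Answer: *...*.
.****.
....*.
....*.
......
.**...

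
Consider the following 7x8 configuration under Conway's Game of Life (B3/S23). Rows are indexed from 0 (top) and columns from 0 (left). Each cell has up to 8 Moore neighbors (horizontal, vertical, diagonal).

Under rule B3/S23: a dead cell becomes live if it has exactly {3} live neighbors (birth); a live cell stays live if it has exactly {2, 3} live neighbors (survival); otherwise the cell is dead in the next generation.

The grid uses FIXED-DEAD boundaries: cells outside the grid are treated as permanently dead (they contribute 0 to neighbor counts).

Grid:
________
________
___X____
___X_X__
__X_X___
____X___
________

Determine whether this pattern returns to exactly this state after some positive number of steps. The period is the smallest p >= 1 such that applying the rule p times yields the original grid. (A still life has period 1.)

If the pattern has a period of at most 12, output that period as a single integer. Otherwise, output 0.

Answer: 2

Derivation:
Simulating and comparing each generation to the original:
Gen 0 (original, given above): 6 live cells
Gen 1: 6 live cells, differs from original
Gen 2: 6 live cells, MATCHES original -> period = 2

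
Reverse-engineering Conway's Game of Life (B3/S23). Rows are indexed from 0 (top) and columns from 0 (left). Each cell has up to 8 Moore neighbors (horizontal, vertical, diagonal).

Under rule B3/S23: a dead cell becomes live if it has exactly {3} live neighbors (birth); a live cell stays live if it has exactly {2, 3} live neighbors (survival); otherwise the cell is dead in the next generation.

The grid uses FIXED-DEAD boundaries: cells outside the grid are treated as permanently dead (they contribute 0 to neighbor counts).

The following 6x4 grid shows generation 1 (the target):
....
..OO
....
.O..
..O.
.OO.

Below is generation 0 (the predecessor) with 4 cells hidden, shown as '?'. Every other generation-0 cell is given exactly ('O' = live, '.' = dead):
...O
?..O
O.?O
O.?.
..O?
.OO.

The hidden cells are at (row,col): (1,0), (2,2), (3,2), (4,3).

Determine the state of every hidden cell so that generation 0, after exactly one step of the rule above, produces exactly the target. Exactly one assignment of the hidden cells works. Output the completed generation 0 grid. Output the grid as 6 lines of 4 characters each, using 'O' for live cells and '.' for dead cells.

Answer: ...O
...O
O..O
O...
..O.
.OO.

Derivation:
Hidden generation-0 cells (in order): (1,0), (2,2), (3,2), (4,3).
A hidden cell only influences target cells in its own 3x3 neighborhood. Try each of the 2^4 = 16 assignments, step the completed generation 0 forward once under B3/S23, and compare with the target:
  (1,0)=. (2,2)=. (3,2)=. (4,3)=. -> step reproduces the target at every cell -> ACCEPT
  (1,0)=. (2,2)=. (3,2)=. (4,3)=O -> step gives (3,2)='O' but target has '.' -> reject
  (1,0)=. (2,2)=. (3,2)=O (4,3)=. -> step gives (2,1)='O' but target has '.' -> reject
  (1,0)=. (2,2)=. (3,2)=O (4,3)=O -> step gives (2,1)='O' but target has '.' -> reject
  (1,0)=. (2,2)=O (3,2)=. (4,3)=. -> step gives (1,2)='.' but target has 'O' -> reject
  (1,0)=. (2,2)=O (3,2)=. (4,3)=O -> step gives (1,2)='.' but target has 'O' -> reject
  (1,0)=. (2,2)=O (3,2)=O (4,3)=. -> step gives (1,2)='.' but target has 'O' -> reject
  (1,0)=. (2,2)=O (3,2)=O (4,3)=O -> step gives (1,2)='.' but target has 'O' -> reject
  (1,0)=O (2,2)=. (3,2)=. (4,3)=. -> step gives (2,0)='O' but target has '.' -> reject
  (1,0)=O (2,2)=. (3,2)=. (4,3)=O -> step gives (2,0)='O' but target has '.' -> reject
  (1,0)=O (2,2)=. (3,2)=O (4,3)=. -> step gives (2,0)='O' but target has '.' -> reject
  (1,0)=O (2,2)=. (3,2)=O (4,3)=O -> step gives (2,0)='O' but target has '.' -> reject
  (1,0)=O (2,2)=O (3,2)=. (4,3)=. -> step gives (1,1)='O' but target has '.' -> reject
  (1,0)=O (2,2)=O (3,2)=. (4,3)=O -> step gives (1,1)='O' but target has '.' -> reject
  (1,0)=O (2,2)=O (3,2)=O (4,3)=. -> step gives (1,1)='O' but target has '.' -> reject
  (1,0)=O (2,2)=O (3,2)=O (4,3)=O -> step gives (1,1)='O' but target has '.' -> reject
Unique solution: (1,0)=dead, (2,2)=dead, (3,2)=dead, (4,3)=dead.
Check: live-neighbor counts of every cell in the completed generation 0:
0021
1132
1221
1322
2422
1222
Applying B3/S23 to generation 0 with these counts gives:
....
..OO
....
.O..
..O.
.OO.
which matches the target exactly.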